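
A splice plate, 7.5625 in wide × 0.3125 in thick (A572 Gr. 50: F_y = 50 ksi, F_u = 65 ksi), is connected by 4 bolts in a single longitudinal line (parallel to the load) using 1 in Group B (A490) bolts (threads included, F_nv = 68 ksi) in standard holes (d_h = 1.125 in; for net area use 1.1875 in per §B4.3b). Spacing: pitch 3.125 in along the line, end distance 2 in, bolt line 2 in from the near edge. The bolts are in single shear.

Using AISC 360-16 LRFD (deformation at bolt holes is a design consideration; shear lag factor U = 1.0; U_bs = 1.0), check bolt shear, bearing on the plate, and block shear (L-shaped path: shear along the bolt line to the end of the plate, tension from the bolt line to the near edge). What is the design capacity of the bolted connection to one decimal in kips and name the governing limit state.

Bolt shear: A_b = π(1)²/4 = 0.7854 in². φR_n = 0.75 × 68 × 0.7854 × 4 × 1 = 160.2 kips.
Bearing (0.3125 in plate, F_u = 65 ksi): end bolts L_c = 2 − 1.125/2 = 1.4375, R_n = min(1.2×1.4375×0.3125×65, 2.4×1×0.3125×65) = 35.039 kips/bolt; interior L_c = 3.125 − 1.125 = 2, R_n = 48.75 kips/bolt. φR_n = 0.75 × (1×35.039 + 3×48.75) = 136.0 kips.
Block shear: shear path 1×[2+3×3.125] = 1×11.375 in, A_gv = 3.5547, A_nv = 1×(11.375 − 3.5×1.1875)×0.3125 = 2.2559 in²; tension to near edge: (2 − 0.5×1.1875)×0.3125 = 0.43945 in². R_n = min(0.6×65×2.2559, 0.6×50×3.5547) + 1.0×65×0.43945 = min(87.98, 106.64) + 28.564 = 116.54 kips. φR_n = 0.75 × 116.54 = 87.4 kips.
Governing: min(160.2, 136.0, 87.4) = 87.4 kips → block shear.

87.4 kips (block shear governs)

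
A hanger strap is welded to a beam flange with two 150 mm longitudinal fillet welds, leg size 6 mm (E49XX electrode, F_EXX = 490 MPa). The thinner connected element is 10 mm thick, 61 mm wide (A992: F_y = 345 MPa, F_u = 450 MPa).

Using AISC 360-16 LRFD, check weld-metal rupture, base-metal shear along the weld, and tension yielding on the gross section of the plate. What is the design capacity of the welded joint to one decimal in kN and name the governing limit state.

189.4 kN (gross-section yield governs)

Weld metal: throat = 0.707×6 = 4.242 mm, L = 2×150 = 300 mm. φR_n = 0.75 × 0.6 × 490 × 4.242 × 300 = 280.6 kN.
Base metal shear (10 mm plate): yield φR_n = 1.0×0.6×345×10×300 = 621.0 kN; rupture φR_n = 0.75×0.6×450×10×300 = 607.5 kN; take 607.5 kN (rupture).
Tension yield (gross): A_g = 61×10 = 610 mm². φR_n = 0.90 × 345 × 610 = 189.4 kN.
Governing: min(280.6, 607.5, 189.4) = 189.4 kN → gross-section yield.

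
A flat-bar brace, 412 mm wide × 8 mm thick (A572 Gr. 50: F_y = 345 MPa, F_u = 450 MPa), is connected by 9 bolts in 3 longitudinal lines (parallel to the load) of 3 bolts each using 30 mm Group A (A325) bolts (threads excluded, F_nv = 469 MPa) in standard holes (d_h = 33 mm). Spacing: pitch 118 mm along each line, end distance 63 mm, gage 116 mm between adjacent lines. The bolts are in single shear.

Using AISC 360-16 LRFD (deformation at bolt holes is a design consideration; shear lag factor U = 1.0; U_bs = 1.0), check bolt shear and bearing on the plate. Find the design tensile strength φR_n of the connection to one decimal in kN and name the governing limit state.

1618.4 kN (bearing governs)

Bolt shear: A_b = π(30)²/4 = 706.86 mm². φR_n = 0.75 × 469 × 706.86 × 9 × 1 = 2237.7 kN.
Bearing (8 mm plate, F_u = 450 MPa): end bolts L_c = 63 − 33/2 = 46.5, R_n = min(1.2×46.5×8×450, 2.4×30×8×450) = 200.88 kN/bolt; interior L_c = 118 − 33 = 85, R_n = 259.2 kN/bolt. φR_n = 0.75 × (3×200.88 + 6×259.2) = 1618.4 kN.
Governing: min(2237.7, 1618.4) = 1618.4 kN → bearing.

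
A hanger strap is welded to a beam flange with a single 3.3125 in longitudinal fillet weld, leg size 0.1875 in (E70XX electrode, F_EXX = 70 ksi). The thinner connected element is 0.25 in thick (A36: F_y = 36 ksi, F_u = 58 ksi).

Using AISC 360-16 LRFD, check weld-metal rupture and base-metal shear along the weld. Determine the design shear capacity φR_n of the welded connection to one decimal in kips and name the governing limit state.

13.8 kips (weld metal governs)

Weld metal: throat = 0.707×0.1875 = 0.13256 in, L = 3.3125 in. φR_n = 0.75 × 0.6 × 70 × 0.13256 × 3.3125 = 13.8 kips.
Base metal shear (0.25 in plate): yield φR_n = 1.0×0.6×36×0.25×3.3125 = 17.9 kips; rupture φR_n = 0.75×0.6×58×0.25×3.3125 = 21.6 kips; take 17.9 kips (yield).
Governing: min(13.8, 17.9) = 13.8 kips → weld metal.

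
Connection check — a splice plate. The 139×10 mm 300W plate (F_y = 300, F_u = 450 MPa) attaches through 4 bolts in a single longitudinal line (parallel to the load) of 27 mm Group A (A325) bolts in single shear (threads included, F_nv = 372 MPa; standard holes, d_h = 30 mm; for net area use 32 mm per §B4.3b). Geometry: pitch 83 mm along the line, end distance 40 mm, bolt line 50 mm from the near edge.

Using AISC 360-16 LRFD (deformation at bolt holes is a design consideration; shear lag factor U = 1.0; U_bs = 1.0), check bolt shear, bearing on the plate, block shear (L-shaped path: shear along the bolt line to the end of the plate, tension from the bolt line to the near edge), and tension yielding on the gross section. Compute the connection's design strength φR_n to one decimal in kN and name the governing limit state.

375.3 kN (gross-section yield governs)

Bolt shear: A_b = π(27)²/4 = 572.56 mm². φR_n = 0.75 × 372 × 572.56 × 4 × 1 = 639.0 kN.
Bearing (10 mm plate, F_u = 450 MPa): end bolts L_c = 40 − 30/2 = 25, R_n = min(1.2×25×10×450, 2.4×27×10×450) = 135 kN/bolt; interior L_c = 83 − 30 = 53, R_n = 286.2 kN/bolt. φR_n = 0.75 × (1×135 + 3×286.2) = 745.2 kN.
Block shear: shear path 1×[40+3×83] = 1×289 mm, A_gv = 2890, A_nv = 1×(289 − 3.5×32)×10 = 1770 mm²; tension to near edge: (50 − 0.5×32)×10 = 340 mm². R_n = min(0.6×450×1770, 0.6×300×2890) + 1.0×450×340 = min(477.9, 520.2) + 153 = 630.9 kN. φR_n = 0.75 × 630.9 = 473.2 kN.
Tension yield (gross): A_g = 139×10 = 1390 mm². φR_n = 0.90 × 300 × 1390 = 375.3 kN.
Governing: min(639.0, 745.2, 473.2, 375.3) = 375.3 kN → gross-section yield.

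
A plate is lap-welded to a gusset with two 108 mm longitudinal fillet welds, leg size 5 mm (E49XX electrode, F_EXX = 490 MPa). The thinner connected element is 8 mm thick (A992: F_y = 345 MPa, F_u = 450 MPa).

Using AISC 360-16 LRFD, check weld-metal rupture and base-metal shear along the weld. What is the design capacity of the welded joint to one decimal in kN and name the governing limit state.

Weld metal: throat = 0.707×5 = 3.535 mm, L = 2×108 = 216 mm. φR_n = 0.75 × 0.6 × 490 × 3.535 × 216 = 168.4 kN.
Base metal shear (8 mm plate): yield φR_n = 1.0×0.6×345×8×216 = 357.7 kN; rupture φR_n = 0.75×0.6×450×8×216 = 349.9 kN; take 349.9 kN (rupture).
Governing: min(168.4, 349.9) = 168.4 kN → weld metal.

168.4 kN (weld metal governs)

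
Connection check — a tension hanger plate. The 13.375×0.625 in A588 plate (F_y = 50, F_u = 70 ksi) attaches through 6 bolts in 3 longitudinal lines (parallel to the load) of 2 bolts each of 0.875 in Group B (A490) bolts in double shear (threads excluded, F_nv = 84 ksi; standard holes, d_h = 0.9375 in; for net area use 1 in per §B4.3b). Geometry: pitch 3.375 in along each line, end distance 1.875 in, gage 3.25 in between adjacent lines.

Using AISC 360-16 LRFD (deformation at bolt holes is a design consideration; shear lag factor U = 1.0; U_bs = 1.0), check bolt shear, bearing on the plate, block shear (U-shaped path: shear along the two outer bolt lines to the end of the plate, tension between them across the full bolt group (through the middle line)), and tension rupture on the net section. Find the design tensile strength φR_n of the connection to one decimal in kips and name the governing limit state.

295.3 kips (block shear governs)

Bolt shear: A_b = π(0.875)²/4 = 0.60132 in². φR_n = 0.75 × 84 × 0.60132 × 6 × 2 = 454.6 kips.
Bearing (0.625 in plate, F_u = 70 ksi): end bolts L_c = 1.875 − 0.9375/2 = 1.40625, R_n = min(1.2×1.40625×0.625×70, 2.4×0.875×0.625×70) = 73.828 kips/bolt; interior L_c = 3.375 − 0.9375 = 2.4375, R_n = 91.875 kips/bolt. φR_n = 0.75 × (3×73.828 + 3×91.875) = 372.8 kips.
Block shear: shear path 2×[1.875+1×3.375] = 2×5.25 in, A_gv = 6.5625, A_nv = 2×(5.25 − 1.5×1)×0.625 = 4.6875 in²; tension across gage: (6.5 − 2×1)×0.625 = 2.8125 in². R_n = min(0.6×70×4.6875, 0.6×50×6.5625) + 1.0×70×2.8125 = min(196.88, 196.88) + 196.88 = 393.76 kips. φR_n = 0.75 × 393.76 = 295.3 kips.
Tension rupture (net): A_n = (13.375 − 3×1)×0.625 = 6.4844 in² (U = 1.0, A_e = A_n). φR_n = 0.75 × 70 × 6.4844 = 340.4 kips.
Governing: min(454.6, 372.8, 295.3, 340.4) = 295.3 kips → block shear.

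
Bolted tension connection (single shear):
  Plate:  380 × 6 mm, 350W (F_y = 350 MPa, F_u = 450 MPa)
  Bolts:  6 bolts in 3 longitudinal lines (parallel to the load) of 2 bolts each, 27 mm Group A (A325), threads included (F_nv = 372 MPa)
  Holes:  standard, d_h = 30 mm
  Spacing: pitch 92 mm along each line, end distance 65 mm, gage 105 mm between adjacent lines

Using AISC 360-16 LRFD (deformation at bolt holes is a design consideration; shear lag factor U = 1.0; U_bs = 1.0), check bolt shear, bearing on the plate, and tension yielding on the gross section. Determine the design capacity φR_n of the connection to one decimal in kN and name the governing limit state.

Bolt shear: A_b = π(27)²/4 = 572.56 mm². φR_n = 0.75 × 372 × 572.56 × 6 × 1 = 958.5 kN.
Bearing (6 mm plate, F_u = 450 MPa): end bolts L_c = 65 − 30/2 = 50, R_n = min(1.2×50×6×450, 2.4×27×6×450) = 162 kN/bolt; interior L_c = 92 − 30 = 62, R_n = 174.96 kN/bolt. φR_n = 0.75 × (3×162 + 3×174.96) = 758.2 kN.
Tension yield (gross): A_g = 380×6 = 2280 mm². φR_n = 0.90 × 350 × 2280 = 718.2 kN.
Governing: min(958.5, 758.2, 718.2) = 718.2 kN → gross-section yield.

718.2 kN (gross-section yield governs)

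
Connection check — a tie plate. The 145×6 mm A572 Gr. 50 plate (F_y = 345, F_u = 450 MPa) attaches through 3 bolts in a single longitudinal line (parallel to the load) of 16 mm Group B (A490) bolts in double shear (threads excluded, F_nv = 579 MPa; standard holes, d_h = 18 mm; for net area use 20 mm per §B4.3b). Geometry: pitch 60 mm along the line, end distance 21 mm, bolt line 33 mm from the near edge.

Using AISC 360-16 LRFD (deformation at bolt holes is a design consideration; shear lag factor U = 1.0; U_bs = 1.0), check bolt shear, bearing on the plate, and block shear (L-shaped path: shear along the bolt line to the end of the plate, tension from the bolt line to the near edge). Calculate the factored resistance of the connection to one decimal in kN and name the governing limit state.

157.1 kN (block shear governs)

Bolt shear: A_b = π(16)²/4 = 201.06 mm². φR_n = 0.75 × 579 × 201.06 × 3 × 2 = 523.9 kN.
Bearing (6 mm plate, F_u = 450 MPa): end bolts L_c = 21 − 18/2 = 12, R_n = min(1.2×12×6×450, 2.4×16×6×450) = 38.88 kN/bolt; interior L_c = 60 − 18 = 42, R_n = 103.68 kN/bolt. φR_n = 0.75 × (1×38.88 + 2×103.68) = 184.7 kN.
Block shear: shear path 1×[21+2×60] = 1×141 mm, A_gv = 846, A_nv = 1×(141 − 2.5×20)×6 = 546 mm²; tension to near edge: (33 − 0.5×20)×6 = 138 mm². R_n = min(0.6×450×546, 0.6×345×846) + 1.0×450×138 = min(147.42, 175.12) + 62.1 = 209.52 kN. φR_n = 0.75 × 209.52 = 157.1 kN.
Governing: min(523.9, 184.7, 157.1) = 157.1 kN → block shear.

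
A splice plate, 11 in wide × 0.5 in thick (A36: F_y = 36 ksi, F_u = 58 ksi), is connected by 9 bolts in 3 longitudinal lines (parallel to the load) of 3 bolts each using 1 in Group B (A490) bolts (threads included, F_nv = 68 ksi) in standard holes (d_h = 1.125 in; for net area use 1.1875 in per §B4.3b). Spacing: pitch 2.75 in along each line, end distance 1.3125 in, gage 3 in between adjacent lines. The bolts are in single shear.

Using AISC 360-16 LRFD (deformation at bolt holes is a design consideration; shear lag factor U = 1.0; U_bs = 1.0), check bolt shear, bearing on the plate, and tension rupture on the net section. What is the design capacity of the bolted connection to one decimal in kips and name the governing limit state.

Bolt shear: A_b = π(1)²/4 = 0.7854 in². φR_n = 0.75 × 68 × 0.7854 × 9 × 1 = 360.5 kips.
Bearing (0.5 in plate, F_u = 58 ksi): end bolts L_c = 1.3125 − 1.125/2 = 0.75, R_n = min(1.2×0.75×0.5×58, 2.4×1×0.5×58) = 26.1 kips/bolt; interior L_c = 2.75 − 1.125 = 1.625, R_n = 56.55 kips/bolt. φR_n = 0.75 × (3×26.1 + 6×56.55) = 313.2 kips.
Tension rupture (net): A_n = (11 − 3×1.1875)×0.5 = 3.7188 in² (U = 1.0, A_e = A_n). φR_n = 0.75 × 58 × 3.7188 = 161.8 kips.
Governing: min(360.5, 313.2, 161.8) = 161.8 kips → net-section rupture.

161.8 kips (net-section rupture governs)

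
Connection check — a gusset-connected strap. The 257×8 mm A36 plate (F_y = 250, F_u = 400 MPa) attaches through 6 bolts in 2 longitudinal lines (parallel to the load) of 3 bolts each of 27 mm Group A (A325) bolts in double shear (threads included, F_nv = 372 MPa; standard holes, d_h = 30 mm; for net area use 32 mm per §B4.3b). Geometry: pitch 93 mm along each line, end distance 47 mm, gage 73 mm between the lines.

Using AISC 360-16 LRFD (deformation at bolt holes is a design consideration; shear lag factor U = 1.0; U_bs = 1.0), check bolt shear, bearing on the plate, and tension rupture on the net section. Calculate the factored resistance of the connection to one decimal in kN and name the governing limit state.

463.2 kN (net-section rupture governs)

Bolt shear: A_b = π(27)²/4 = 572.56 mm². φR_n = 0.75 × 372 × 572.56 × 6 × 2 = 1916.9 kN.
Bearing (8 mm plate, F_u = 400 MPa): end bolts L_c = 47 − 30/2 = 32, R_n = min(1.2×32×8×400, 2.4×27×8×400) = 122.88 kN/bolt; interior L_c = 93 − 30 = 63, R_n = 207.36 kN/bolt. φR_n = 0.75 × (2×122.88 + 4×207.36) = 806.4 kN.
Tension rupture (net): A_n = (257 − 2×32)×8 = 1544 mm² (U = 1.0, A_e = A_n). φR_n = 0.75 × 400 × 1544 = 463.2 kN.
Governing: min(1916.9, 806.4, 463.2) = 463.2 kN → net-section rupture.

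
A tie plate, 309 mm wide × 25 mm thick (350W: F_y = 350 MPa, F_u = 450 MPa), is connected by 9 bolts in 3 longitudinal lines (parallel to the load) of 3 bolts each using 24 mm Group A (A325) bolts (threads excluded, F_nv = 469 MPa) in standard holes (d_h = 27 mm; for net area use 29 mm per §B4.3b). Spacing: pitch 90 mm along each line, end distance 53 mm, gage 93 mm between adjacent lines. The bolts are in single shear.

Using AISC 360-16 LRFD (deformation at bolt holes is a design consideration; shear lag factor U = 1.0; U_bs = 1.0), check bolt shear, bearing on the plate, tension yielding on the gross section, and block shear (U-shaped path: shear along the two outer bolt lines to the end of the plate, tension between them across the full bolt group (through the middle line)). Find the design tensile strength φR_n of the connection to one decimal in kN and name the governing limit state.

Bolt shear: A_b = π(24)²/4 = 452.39 mm². φR_n = 0.75 × 469 × 452.39 × 9 × 1 = 1432.2 kN.
Bearing (25 mm plate, F_u = 450 MPa): end bolts L_c = 53 − 27/2 = 39.5, R_n = min(1.2×39.5×25×450, 2.4×24×25×450) = 533.25 kN/bolt; interior L_c = 90 − 27 = 63, R_n = 648 kN/bolt. φR_n = 0.75 × (3×533.25 + 6×648) = 4115.8 kN.
Tension yield (gross): A_g = 309×25 = 7725 mm². φR_n = 0.90 × 350 × 7725 = 2433.4 kN.
Block shear: shear path 2×[53+2×90] = 2×233 mm, A_gv = 11650, A_nv = 2×(233 − 2.5×29)×25 = 8025 mm²; tension across gage: (186 − 2×29)×25 = 3200 mm². R_n = min(0.6×450×8025, 0.6×350×11650) + 1.0×450×3200 = min(2166.8, 2446.5) + 1440 = 3606.8 kN. φR_n = 0.75 × 3606.8 = 2705.1 kN.
Governing: min(1432.2, 4115.8, 2433.4, 2705.1) = 1432.2 kN → bolt shear.

1432.2 kN (bolt shear governs)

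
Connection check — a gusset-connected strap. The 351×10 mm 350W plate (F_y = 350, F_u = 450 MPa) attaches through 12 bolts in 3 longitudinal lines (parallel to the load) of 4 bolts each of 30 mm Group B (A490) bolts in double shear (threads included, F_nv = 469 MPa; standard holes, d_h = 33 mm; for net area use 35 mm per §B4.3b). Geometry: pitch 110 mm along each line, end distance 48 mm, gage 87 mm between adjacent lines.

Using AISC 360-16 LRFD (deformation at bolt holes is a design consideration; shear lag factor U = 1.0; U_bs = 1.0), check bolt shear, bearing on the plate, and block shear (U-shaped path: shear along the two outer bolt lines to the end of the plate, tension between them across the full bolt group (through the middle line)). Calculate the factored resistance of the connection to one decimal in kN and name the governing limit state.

1385.8 kN (block shear governs)

Bolt shear: A_b = π(30)²/4 = 706.86 mm². φR_n = 0.75 × 469 × 706.86 × 12 × 2 = 5967.3 kN.
Bearing (10 mm plate, F_u = 450 MPa): end bolts L_c = 48 − 33/2 = 31.5, R_n = min(1.2×31.5×10×450, 2.4×30×10×450) = 170.1 kN/bolt; interior L_c = 110 − 33 = 77, R_n = 324 kN/bolt. φR_n = 0.75 × (3×170.1 + 9×324) = 2569.7 kN.
Block shear: shear path 2×[48+3×110] = 2×378 mm, A_gv = 7560, A_nv = 2×(378 − 3.5×35)×10 = 5110 mm²; tension across gage: (174 − 2×35)×10 = 1040 mm². R_n = min(0.6×450×5110, 0.6×350×7560) + 1.0×450×1040 = min(1379.7, 1587.6) + 468 = 1847.7 kN. φR_n = 0.75 × 1847.7 = 1385.8 kN.
Governing: min(5967.3, 2569.7, 1385.8) = 1385.8 kN → block shear.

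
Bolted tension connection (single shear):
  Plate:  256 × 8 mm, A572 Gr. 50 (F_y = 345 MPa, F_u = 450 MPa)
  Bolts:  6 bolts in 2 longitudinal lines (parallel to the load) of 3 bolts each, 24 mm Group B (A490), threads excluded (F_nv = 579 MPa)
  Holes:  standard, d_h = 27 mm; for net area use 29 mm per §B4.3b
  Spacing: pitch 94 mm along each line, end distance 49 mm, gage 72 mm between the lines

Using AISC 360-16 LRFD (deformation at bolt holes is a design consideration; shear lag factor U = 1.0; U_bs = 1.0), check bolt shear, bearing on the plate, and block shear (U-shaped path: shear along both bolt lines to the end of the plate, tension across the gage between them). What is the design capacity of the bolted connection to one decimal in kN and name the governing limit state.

649.1 kN (block shear governs)

Bolt shear: A_b = π(24)²/4 = 452.39 mm². φR_n = 0.75 × 579 × 452.39 × 6 × 1 = 1178.7 kN.
Bearing (8 mm plate, F_u = 450 MPa): end bolts L_c = 49 − 27/2 = 35.5, R_n = min(1.2×35.5×8×450, 2.4×24×8×450) = 153.36 kN/bolt; interior L_c = 94 − 27 = 67, R_n = 207.36 kN/bolt. φR_n = 0.75 × (2×153.36 + 4×207.36) = 852.1 kN.
Block shear: shear path 2×[49+2×94] = 2×237 mm, A_gv = 3792, A_nv = 2×(237 − 2.5×29)×8 = 2632 mm²; tension across gage: (72 − 1×29)×8 = 344 mm². R_n = min(0.6×450×2632, 0.6×345×3792) + 1.0×450×344 = min(710.64, 784.94) + 154.8 = 865.44 kN. φR_n = 0.75 × 865.44 = 649.1 kN.
Governing: min(1178.7, 852.1, 649.1) = 649.1 kN → block shear.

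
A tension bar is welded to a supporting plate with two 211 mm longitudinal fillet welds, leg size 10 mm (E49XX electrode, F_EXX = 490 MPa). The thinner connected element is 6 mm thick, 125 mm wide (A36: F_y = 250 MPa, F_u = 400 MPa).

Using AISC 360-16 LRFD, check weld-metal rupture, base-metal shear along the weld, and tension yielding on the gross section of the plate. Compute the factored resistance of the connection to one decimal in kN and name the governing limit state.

168.8 kN (gross-section yield governs)

Weld metal: throat = 0.707×10 = 7.07 mm, L = 2×211 = 422 mm. φR_n = 0.75 × 0.6 × 490 × 7.07 × 422 = 657.9 kN.
Base metal shear (6 mm plate): yield φR_n = 1.0×0.6×250×6×422 = 379.8 kN; rupture φR_n = 0.75×0.6×400×6×422 = 455.8 kN; take 379.8 kN (yield).
Tension yield (gross): A_g = 125×6 = 750 mm². φR_n = 0.90 × 250 × 750 = 168.8 kN.
Governing: min(657.9, 379.8, 168.8) = 168.8 kN → gross-section yield.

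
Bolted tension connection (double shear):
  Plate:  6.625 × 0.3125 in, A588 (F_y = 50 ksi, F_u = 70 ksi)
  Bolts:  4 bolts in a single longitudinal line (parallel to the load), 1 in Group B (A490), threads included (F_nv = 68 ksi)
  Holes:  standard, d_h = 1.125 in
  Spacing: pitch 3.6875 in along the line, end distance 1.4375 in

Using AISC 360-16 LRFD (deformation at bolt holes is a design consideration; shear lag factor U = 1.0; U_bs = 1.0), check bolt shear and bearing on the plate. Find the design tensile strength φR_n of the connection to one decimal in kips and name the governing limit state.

135.4 kips (bearing governs)

Bolt shear: A_b = π(1)²/4 = 0.7854 in². φR_n = 0.75 × 68 × 0.7854 × 4 × 2 = 320.4 kips.
Bearing (0.3125 in plate, F_u = 70 ksi): end bolts L_c = 1.4375 − 1.125/2 = 0.875, R_n = min(1.2×0.875×0.3125×70, 2.4×1×0.3125×70) = 22.969 kips/bolt; interior L_c = 3.6875 − 1.125 = 2.5625, R_n = 52.5 kips/bolt. φR_n = 0.75 × (1×22.969 + 3×52.5) = 135.4 kips.
Governing: min(320.4, 135.4) = 135.4 kips → bearing.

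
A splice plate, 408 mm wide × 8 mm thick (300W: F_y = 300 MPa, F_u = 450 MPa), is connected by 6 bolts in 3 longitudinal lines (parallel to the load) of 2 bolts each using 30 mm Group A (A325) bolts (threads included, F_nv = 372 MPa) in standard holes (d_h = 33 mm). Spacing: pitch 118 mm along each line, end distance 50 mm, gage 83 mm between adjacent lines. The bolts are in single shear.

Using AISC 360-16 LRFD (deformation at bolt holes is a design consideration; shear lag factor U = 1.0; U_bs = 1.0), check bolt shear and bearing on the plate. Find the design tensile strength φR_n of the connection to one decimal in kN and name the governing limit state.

908.8 kN (bearing governs)

Bolt shear: A_b = π(30)²/4 = 706.86 mm². φR_n = 0.75 × 372 × 706.86 × 6 × 1 = 1183.3 kN.
Bearing (8 mm plate, F_u = 450 MPa): end bolts L_c = 50 − 33/2 = 33.5, R_n = min(1.2×33.5×8×450, 2.4×30×8×450) = 144.72 kN/bolt; interior L_c = 118 − 33 = 85, R_n = 259.2 kN/bolt. φR_n = 0.75 × (3×144.72 + 3×259.2) = 908.8 kN.
Governing: min(1183.3, 908.8) = 908.8 kN → bearing.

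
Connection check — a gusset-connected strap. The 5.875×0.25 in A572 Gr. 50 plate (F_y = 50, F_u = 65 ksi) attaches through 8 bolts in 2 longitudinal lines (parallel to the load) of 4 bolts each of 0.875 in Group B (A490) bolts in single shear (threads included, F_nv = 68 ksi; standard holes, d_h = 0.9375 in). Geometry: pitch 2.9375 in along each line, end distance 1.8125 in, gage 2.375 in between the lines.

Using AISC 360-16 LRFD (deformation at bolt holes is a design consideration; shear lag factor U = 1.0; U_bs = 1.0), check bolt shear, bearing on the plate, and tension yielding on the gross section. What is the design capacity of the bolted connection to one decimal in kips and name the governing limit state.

66.1 kips (gross-section yield governs)

Bolt shear: A_b = π(0.875)²/4 = 0.60132 in². φR_n = 0.75 × 68 × 0.60132 × 8 × 1 = 245.3 kips.
Bearing (0.25 in plate, F_u = 65 ksi): end bolts L_c = 1.8125 − 0.9375/2 = 1.34375, R_n = min(1.2×1.34375×0.25×65, 2.4×0.875×0.25×65) = 26.203 kips/bolt; interior L_c = 2.9375 − 0.9375 = 2, R_n = 34.125 kips/bolt. φR_n = 0.75 × (2×26.203 + 6×34.125) = 192.9 kips.
Tension yield (gross): A_g = 5.875×0.25 = 1.4688 in². φR_n = 0.90 × 50 × 1.4688 = 66.1 kips.
Governing: min(245.3, 192.9, 66.1) = 66.1 kips → gross-section yield.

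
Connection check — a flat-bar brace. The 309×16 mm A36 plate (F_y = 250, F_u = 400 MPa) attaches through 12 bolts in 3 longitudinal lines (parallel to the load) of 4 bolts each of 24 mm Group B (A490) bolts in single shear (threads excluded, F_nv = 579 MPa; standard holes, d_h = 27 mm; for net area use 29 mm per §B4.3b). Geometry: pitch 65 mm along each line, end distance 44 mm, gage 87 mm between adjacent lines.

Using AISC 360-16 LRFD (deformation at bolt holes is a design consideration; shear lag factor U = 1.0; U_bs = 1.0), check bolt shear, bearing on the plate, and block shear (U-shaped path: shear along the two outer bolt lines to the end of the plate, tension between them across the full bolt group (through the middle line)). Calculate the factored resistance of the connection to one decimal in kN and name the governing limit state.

1348.8 kN (block shear governs)

Bolt shear: A_b = π(24)²/4 = 452.39 mm². φR_n = 0.75 × 579 × 452.39 × 12 × 1 = 2357.4 kN.
Bearing (16 mm plate, F_u = 400 MPa): end bolts L_c = 44 − 27/2 = 30.5, R_n = min(1.2×30.5×16×400, 2.4×24×16×400) = 234.24 kN/bolt; interior L_c = 65 − 27 = 38, R_n = 291.84 kN/bolt. φR_n = 0.75 × (3×234.24 + 9×291.84) = 2497.0 kN.
Block shear: shear path 2×[44+3×65] = 2×239 mm, A_gv = 7648, A_nv = 2×(239 − 3.5×29)×16 = 4400 mm²; tension across gage: (174 − 2×29)×16 = 1856 mm². R_n = min(0.6×400×4400, 0.6×250×7648) + 1.0×400×1856 = min(1056, 1147.2) + 742.4 = 1798.4 kN. φR_n = 0.75 × 1798.4 = 1348.8 kN.
Governing: min(2357.4, 2497.0, 1348.8) = 1348.8 kN → block shear.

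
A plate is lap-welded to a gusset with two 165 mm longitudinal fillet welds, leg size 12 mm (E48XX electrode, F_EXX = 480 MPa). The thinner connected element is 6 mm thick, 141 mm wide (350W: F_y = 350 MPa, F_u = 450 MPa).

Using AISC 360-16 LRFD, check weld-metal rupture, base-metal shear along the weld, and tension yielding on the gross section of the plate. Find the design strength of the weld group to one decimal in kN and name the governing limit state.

Weld metal: throat = 0.707×12 = 8.484 mm, L = 2×165 = 330 mm. φR_n = 0.75 × 0.6 × 480 × 8.484 × 330 = 604.7 kN.
Base metal shear (6 mm plate): yield φR_n = 1.0×0.6×350×6×330 = 415.8 kN; rupture φR_n = 0.75×0.6×450×6×330 = 401.0 kN; take 401.0 kN (rupture).
Tension yield (gross): A_g = 141×6 = 846 mm². φR_n = 0.90 × 350 × 846 = 266.5 kN.
Governing: min(604.7, 401.0, 266.5) = 266.5 kN → gross-section yield.

266.5 kN (gross-section yield governs)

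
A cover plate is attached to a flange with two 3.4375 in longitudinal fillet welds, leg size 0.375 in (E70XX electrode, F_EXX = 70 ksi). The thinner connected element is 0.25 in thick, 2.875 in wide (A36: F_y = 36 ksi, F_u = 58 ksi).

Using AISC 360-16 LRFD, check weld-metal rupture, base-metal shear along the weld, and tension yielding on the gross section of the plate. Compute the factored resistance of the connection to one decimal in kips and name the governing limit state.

23.3 kips (gross-section yield governs)

Weld metal: throat = 0.707×0.375 = 0.26513 in, L = 2×3.4375 = 6.875 in. φR_n = 0.75 × 0.6 × 70 × 0.26513 × 6.875 = 57.4 kips.
Base metal shear (0.25 in plate): yield φR_n = 1.0×0.6×36×0.25×6.875 = 37.1 kips; rupture φR_n = 0.75×0.6×58×0.25×6.875 = 44.9 kips; take 37.1 kips (yield).
Tension yield (gross): A_g = 2.875×0.25 = 0.71875 in². φR_n = 0.90 × 36 × 0.71875 = 23.3 kips.
Governing: min(57.4, 37.1, 23.3) = 23.3 kips → gross-section yield.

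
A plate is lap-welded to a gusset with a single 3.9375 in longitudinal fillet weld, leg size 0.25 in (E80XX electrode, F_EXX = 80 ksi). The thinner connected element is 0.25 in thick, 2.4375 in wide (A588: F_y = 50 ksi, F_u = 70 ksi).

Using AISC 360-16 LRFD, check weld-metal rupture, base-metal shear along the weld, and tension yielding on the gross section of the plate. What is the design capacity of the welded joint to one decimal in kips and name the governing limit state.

25.1 kips (weld metal governs)

Weld metal: throat = 0.707×0.25 = 0.17675 in, L = 3.9375 in. φR_n = 0.75 × 0.6 × 80 × 0.17675 × 3.9375 = 25.1 kips.
Base metal shear (0.25 in plate): yield φR_n = 1.0×0.6×50×0.25×3.9375 = 29.5 kips; rupture φR_n = 0.75×0.6×70×0.25×3.9375 = 31.0 kips; take 29.5 kips (yield).
Tension yield (gross): A_g = 2.4375×0.25 = 0.60938 in². φR_n = 0.90 × 50 × 0.60938 = 27.4 kips.
Governing: min(25.1, 29.5, 27.4) = 25.1 kips → weld metal.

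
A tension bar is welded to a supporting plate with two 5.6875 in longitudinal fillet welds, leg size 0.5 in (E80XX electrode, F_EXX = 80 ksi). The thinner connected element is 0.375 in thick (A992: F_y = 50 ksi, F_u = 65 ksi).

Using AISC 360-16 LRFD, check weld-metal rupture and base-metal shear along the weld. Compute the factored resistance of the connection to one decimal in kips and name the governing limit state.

124.8 kips (base-metal shear governs)

Weld metal: throat = 0.707×0.5 = 0.3535 in, L = 2×5.6875 = 11.375 in. φR_n = 0.75 × 0.6 × 80 × 0.3535 × 11.375 = 144.8 kips.
Base metal shear (0.375 in plate): yield φR_n = 1.0×0.6×50×0.375×11.375 = 128.0 kips; rupture φR_n = 0.75×0.6×65×0.375×11.375 = 124.8 kips; take 124.8 kips (rupture).
Governing: min(144.8, 124.8) = 124.8 kips → base-metal shear.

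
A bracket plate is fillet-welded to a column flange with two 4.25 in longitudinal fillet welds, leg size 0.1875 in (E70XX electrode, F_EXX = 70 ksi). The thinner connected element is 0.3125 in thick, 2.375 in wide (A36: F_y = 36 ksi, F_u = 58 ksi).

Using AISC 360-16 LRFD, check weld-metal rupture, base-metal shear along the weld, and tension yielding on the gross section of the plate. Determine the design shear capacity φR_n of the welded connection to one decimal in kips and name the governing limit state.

24.0 kips (gross-section yield governs)

Weld metal: throat = 0.707×0.1875 = 0.13256 in, L = 2×4.25 = 8.5 in. φR_n = 0.75 × 0.6 × 70 × 0.13256 × 8.5 = 35.5 kips.
Base metal shear (0.3125 in plate): yield φR_n = 1.0×0.6×36×0.3125×8.5 = 57.4 kips; rupture φR_n = 0.75×0.6×58×0.3125×8.5 = 69.3 kips; take 57.4 kips (yield).
Tension yield (gross): A_g = 2.375×0.3125 = 0.74219 in². φR_n = 0.90 × 36 × 0.74219 = 24.0 kips.
Governing: min(35.5, 57.4, 24.0) = 24.0 kips → gross-section yield.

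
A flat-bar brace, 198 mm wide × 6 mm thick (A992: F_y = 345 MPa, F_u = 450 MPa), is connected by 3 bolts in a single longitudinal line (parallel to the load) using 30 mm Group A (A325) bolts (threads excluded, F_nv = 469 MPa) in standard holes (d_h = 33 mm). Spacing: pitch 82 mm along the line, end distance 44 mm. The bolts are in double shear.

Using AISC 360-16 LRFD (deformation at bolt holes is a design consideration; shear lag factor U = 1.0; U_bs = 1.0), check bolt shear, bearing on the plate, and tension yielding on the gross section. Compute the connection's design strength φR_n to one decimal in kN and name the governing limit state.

305.0 kN (bearing governs)

Bolt shear: A_b = π(30)²/4 = 706.86 mm². φR_n = 0.75 × 469 × 706.86 × 3 × 2 = 1491.8 kN.
Bearing (6 mm plate, F_u = 450 MPa): end bolts L_c = 44 − 33/2 = 27.5, R_n = min(1.2×27.5×6×450, 2.4×30×6×450) = 89.1 kN/bolt; interior L_c = 82 − 33 = 49, R_n = 158.76 kN/bolt. φR_n = 0.75 × (1×89.1 + 2×158.76) = 305.0 kN.
Tension yield (gross): A_g = 198×6 = 1188 mm². φR_n = 0.90 × 345 × 1188 = 368.9 kN.
Governing: min(1491.8, 305.0, 368.9) = 305.0 kN → bearing.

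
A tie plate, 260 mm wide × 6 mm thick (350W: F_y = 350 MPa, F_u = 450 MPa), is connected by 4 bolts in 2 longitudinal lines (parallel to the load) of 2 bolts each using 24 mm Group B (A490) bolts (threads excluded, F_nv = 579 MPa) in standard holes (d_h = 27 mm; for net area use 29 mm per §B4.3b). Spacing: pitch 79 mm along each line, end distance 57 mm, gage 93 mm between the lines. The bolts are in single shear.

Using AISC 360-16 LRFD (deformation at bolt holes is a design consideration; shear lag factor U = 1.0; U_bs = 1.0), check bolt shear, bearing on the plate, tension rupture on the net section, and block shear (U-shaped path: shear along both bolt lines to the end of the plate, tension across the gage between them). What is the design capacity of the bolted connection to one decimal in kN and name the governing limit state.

Bolt shear: A_b = π(24)²/4 = 452.39 mm². φR_n = 0.75 × 579 × 452.39 × 4 × 1 = 785.8 kN.
Bearing (6 mm plate, F_u = 450 MPa): end bolts L_c = 57 − 27/2 = 43.5, R_n = min(1.2×43.5×6×450, 2.4×24×6×450) = 140.94 kN/bolt; interior L_c = 79 − 27 = 52, R_n = 155.52 kN/bolt. φR_n = 0.75 × (2×140.94 + 2×155.52) = 444.7 kN.
Tension rupture (net): A_n = (260 − 2×29)×6 = 1212 mm² (U = 1.0, A_e = A_n). φR_n = 0.75 × 450 × 1212 = 409.1 kN.
Block shear: shear path 2×[57+1×79] = 2×136 mm, A_gv = 1632, A_nv = 2×(136 − 1.5×29)×6 = 1110 mm²; tension across gage: (93 − 1×29)×6 = 384 mm². R_n = min(0.6×450×1110, 0.6×350×1632) + 1.0×450×384 = min(299.7, 342.72) + 172.8 = 472.5 kN. φR_n = 0.75 × 472.5 = 354.4 kN.
Governing: min(785.8, 444.7, 409.1, 354.4) = 354.4 kN → block shear.

354.4 kN (block shear governs)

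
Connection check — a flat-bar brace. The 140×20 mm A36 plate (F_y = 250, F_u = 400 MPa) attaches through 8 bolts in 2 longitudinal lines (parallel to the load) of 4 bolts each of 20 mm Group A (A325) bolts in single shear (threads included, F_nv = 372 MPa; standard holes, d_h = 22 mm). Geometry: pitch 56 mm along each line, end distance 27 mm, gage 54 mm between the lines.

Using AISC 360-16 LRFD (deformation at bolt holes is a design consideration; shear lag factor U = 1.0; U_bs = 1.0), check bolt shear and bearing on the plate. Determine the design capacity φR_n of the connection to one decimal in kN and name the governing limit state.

Bolt shear: A_b = π(20)²/4 = 314.16 mm². φR_n = 0.75 × 372 × 314.16 × 8 × 1 = 701.2 kN.
Bearing (20 mm plate, F_u = 400 MPa): end bolts L_c = 27 − 22/2 = 16, R_n = min(1.2×16×20×400, 2.4×20×20×400) = 153.6 kN/bolt; interior L_c = 56 − 22 = 34, R_n = 326.4 kN/bolt. φR_n = 0.75 × (2×153.6 + 6×326.4) = 1699.2 kN.
Governing: min(701.2, 1699.2) = 701.2 kN → bolt shear.

701.2 kN (bolt shear governs)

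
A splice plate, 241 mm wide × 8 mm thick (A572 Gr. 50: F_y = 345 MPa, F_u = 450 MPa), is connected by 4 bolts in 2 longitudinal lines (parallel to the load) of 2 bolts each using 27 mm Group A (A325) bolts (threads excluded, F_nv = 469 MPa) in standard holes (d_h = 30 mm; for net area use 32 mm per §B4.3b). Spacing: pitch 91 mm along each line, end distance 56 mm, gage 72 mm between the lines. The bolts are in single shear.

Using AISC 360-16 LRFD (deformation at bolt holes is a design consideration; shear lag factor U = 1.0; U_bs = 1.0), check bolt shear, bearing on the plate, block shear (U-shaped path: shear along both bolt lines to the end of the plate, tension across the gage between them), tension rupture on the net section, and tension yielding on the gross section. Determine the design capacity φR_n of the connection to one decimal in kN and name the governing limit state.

428.8 kN (block shear governs)

Bolt shear: A_b = π(27)²/4 = 572.56 mm². φR_n = 0.75 × 469 × 572.56 × 4 × 1 = 805.6 kN.
Bearing (8 mm plate, F_u = 450 MPa): end bolts L_c = 56 − 30/2 = 41, R_n = min(1.2×41×8×450, 2.4×27×8×450) = 177.12 kN/bolt; interior L_c = 91 − 30 = 61, R_n = 233.28 kN/bolt. φR_n = 0.75 × (2×177.12 + 2×233.28) = 615.6 kN.
Block shear: shear path 2×[56+1×91] = 2×147 mm, A_gv = 2352, A_nv = 2×(147 − 1.5×32)×8 = 1584 mm²; tension across gage: (72 − 1×32)×8 = 320 mm². R_n = min(0.6×450×1584, 0.6×345×2352) + 1.0×450×320 = min(427.68, 486.86) + 144 = 571.68 kN. φR_n = 0.75 × 571.68 = 428.8 kN.
Tension rupture (net): A_n = (241 − 2×32)×8 = 1416 mm² (U = 1.0, A_e = A_n). φR_n = 0.75 × 450 × 1416 = 477.9 kN.
Tension yield (gross): A_g = 241×8 = 1928 mm². φR_n = 0.90 × 345 × 1928 = 598.6 kN.
Governing: min(805.6, 615.6, 428.8, 477.9, 598.6) = 428.8 kN → block shear.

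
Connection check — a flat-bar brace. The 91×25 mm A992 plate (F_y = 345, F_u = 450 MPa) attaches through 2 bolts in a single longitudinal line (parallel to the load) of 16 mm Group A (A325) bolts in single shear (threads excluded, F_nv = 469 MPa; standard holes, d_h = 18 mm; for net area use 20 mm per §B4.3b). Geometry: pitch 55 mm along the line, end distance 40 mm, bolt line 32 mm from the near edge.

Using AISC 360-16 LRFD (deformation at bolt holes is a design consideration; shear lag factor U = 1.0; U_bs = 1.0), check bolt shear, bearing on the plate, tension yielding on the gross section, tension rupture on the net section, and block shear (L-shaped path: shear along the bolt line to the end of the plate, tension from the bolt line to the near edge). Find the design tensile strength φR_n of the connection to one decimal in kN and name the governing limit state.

141.4 kN (bolt shear governs)

Bolt shear: A_b = π(16)²/4 = 201.06 mm². φR_n = 0.75 × 469 × 201.06 × 2 × 1 = 141.4 kN.
Bearing (25 mm plate, F_u = 450 MPa): end bolts L_c = 40 − 18/2 = 31, R_n = min(1.2×31×25×450, 2.4×16×25×450) = 418.5 kN/bolt; interior L_c = 55 − 18 = 37, R_n = 432 kN/bolt. φR_n = 0.75 × (1×418.5 + 1×432) = 637.9 kN.
Tension yield (gross): A_g = 91×25 = 2275 mm². φR_n = 0.90 × 345 × 2275 = 706.4 kN.
Tension rupture (net): A_n = (91 − 1×20)×25 = 1775 mm² (U = 1.0, A_e = A_n). φR_n = 0.75 × 450 × 1775 = 599.1 kN.
Block shear: shear path 1×[40+1×55] = 1×95 mm, A_gv = 2375, A_nv = 1×(95 − 1.5×20)×25 = 1625 mm²; tension to near edge: (32 − 0.5×20)×25 = 550 mm². R_n = min(0.6×450×1625, 0.6×345×2375) + 1.0×450×550 = min(438.75, 491.63) + 247.5 = 686.25 kN. φR_n = 0.75 × 686.25 = 514.7 kN.
Governing: min(141.4, 637.9, 706.4, 599.1, 514.7) = 141.4 kN → bolt shear.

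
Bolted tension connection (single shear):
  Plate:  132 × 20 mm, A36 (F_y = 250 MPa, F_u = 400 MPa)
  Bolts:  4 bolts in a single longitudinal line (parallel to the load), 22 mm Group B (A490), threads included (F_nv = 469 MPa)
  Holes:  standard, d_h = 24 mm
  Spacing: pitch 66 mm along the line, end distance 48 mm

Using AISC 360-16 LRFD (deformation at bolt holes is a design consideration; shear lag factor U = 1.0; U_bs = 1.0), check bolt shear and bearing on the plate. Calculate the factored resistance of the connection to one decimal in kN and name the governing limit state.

Bolt shear: A_b = π(22)²/4 = 380.13 mm². φR_n = 0.75 × 469 × 380.13 × 4 × 1 = 534.8 kN.
Bearing (20 mm plate, F_u = 400 MPa): end bolts L_c = 48 − 24/2 = 36, R_n = min(1.2×36×20×400, 2.4×22×20×400) = 345.6 kN/bolt; interior L_c = 66 − 24 = 42, R_n = 403.2 kN/bolt. φR_n = 0.75 × (1×345.6 + 3×403.2) = 1166.4 kN.
Governing: min(534.8, 1166.4) = 534.8 kN → bolt shear.

534.8 kN (bolt shear governs)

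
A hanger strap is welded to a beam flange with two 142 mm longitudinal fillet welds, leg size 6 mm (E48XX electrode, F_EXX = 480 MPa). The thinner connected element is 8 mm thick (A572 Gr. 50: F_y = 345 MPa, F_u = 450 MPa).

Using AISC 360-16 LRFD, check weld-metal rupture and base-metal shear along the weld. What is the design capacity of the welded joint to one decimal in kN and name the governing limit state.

Weld metal: throat = 0.707×6 = 4.242 mm, L = 2×142 = 284 mm. φR_n = 0.75 × 0.6 × 480 × 4.242 × 284 = 260.2 kN.
Base metal shear (8 mm plate): yield φR_n = 1.0×0.6×345×8×284 = 470.3 kN; rupture φR_n = 0.75×0.6×450×8×284 = 460.1 kN; take 460.1 kN (rupture).
Governing: min(260.2, 460.1) = 260.2 kN → weld metal.

260.2 kN (weld metal governs)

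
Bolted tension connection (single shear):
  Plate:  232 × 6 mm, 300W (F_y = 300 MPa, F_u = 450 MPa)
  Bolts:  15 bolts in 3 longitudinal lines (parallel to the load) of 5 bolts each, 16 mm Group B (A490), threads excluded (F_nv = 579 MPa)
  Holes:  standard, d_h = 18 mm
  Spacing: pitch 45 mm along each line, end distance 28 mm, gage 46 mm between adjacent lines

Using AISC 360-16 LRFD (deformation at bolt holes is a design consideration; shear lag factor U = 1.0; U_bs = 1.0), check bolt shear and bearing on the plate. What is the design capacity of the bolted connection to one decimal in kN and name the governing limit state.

Bolt shear: A_b = π(16)²/4 = 201.06 mm². φR_n = 0.75 × 579 × 201.06 × 15 × 1 = 1309.7 kN.
Bearing (6 mm plate, F_u = 450 MPa): end bolts L_c = 28 − 18/2 = 19, R_n = min(1.2×19×6×450, 2.4×16×6×450) = 61.56 kN/bolt; interior L_c = 45 − 18 = 27, R_n = 87.48 kN/bolt. φR_n = 0.75 × (3×61.56 + 12×87.48) = 925.8 kN.
Governing: min(1309.7, 925.8) = 925.8 kN → bearing.

925.8 kN (bearing governs)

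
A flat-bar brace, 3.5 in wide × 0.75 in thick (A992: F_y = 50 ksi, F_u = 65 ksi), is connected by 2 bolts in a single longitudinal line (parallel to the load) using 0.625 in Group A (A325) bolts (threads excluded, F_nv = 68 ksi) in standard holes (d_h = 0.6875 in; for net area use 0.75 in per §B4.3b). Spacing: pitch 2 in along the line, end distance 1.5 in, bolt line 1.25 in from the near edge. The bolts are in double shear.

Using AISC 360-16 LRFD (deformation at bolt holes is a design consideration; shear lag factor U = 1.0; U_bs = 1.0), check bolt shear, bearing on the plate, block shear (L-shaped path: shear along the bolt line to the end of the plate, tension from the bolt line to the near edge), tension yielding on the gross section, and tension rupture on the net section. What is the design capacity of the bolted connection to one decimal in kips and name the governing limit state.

62.6 kips (bolt shear governs)

Bolt shear: A_b = π(0.625)²/4 = 0.3068 in². φR_n = 0.75 × 68 × 0.3068 × 2 × 2 = 62.6 kips.
Bearing (0.75 in plate, F_u = 65 ksi): end bolts L_c = 1.5 − 0.6875/2 = 1.15625, R_n = min(1.2×1.15625×0.75×65, 2.4×0.625×0.75×65) = 67.641 kips/bolt; interior L_c = 2 − 0.6875 = 1.3125, R_n = 73.125 kips/bolt. φR_n = 0.75 × (1×67.641 + 1×73.125) = 105.6 kips.
Block shear: shear path 1×[1.5+1×2] = 1×3.5 in, A_gv = 2.625, A_nv = 1×(3.5 − 1.5×0.75)×0.75 = 1.7813 in²; tension to near edge: (1.25 − 0.5×0.75)×0.75 = 0.65625 in². R_n = min(0.6×65×1.7813, 0.6×50×2.625) + 1.0×65×0.65625 = min(69.471, 78.75) + 42.656 = 112.13 kips. φR_n = 0.75 × 112.13 = 84.1 kips.
Tension yield (gross): A_g = 3.5×0.75 = 2.625 in². φR_n = 0.90 × 50 × 2.625 = 118.1 kips.
Tension rupture (net): A_n = (3.5 − 1×0.75)×0.75 = 2.0625 in² (U = 1.0, A_e = A_n). φR_n = 0.75 × 65 × 2.0625 = 100.5 kips.
Governing: min(62.6, 105.6, 84.1, 118.1, 100.5) = 62.6 kips → bolt shear.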